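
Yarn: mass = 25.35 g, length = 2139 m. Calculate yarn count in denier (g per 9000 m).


Formula: den = (mass_g / length_m) * 9000
Substituting: den = (25.35 / 2139) * 9000
Intermediate: 25.35 / 2139 = 0.01185133 g/m
den = 0.01185133 * 9000 = 106.7 denier

106.7 denier


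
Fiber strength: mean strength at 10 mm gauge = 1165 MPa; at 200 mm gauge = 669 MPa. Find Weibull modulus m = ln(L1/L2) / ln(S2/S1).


Formula: m = ln(L1/L2) / ln(S2/S1)
Step 1: ln(L1/L2) = ln(10/200) = -2.99573
Step 2: S2/S1 = 669/1165 = 0.57425
Step 3: ln(S2/S1) = ln(0.57425) = -0.55469
Step 4: m = -2.99573 / -0.55469 = 5.40

5.40 (Weibull m)


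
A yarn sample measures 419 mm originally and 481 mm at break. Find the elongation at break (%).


Formula: Elongation (%) = ((L_break - L0) / L0) * 100
Step 1: Extension = 481 - 419 = 62 mm
Step 2: Elongation = (62 / 419) * 100
Step 3: Elongation = 0.147971 * 100 = 14.7971% ≈ 14.8%

14.8%


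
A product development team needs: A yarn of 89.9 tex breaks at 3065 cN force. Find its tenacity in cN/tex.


Formula: Tenacity = Breaking force / Linear density
Tenacity = 3065 cN / 89.9 tex
Tenacity = 34.09 cN/tex

34.09 cN/tex


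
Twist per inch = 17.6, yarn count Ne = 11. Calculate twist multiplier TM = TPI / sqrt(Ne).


Formula: TM = TPI / sqrt(Ne)
Step 1: sqrt(Ne) = sqrt(11) = 3.3166
Step 2: TM = 17.6 / 3.3166 = 5.31

5.31 TM


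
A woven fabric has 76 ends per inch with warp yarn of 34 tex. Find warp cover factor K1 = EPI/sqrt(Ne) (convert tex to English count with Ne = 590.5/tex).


Formula: K1 = EPI / sqrt(Ne), with Ne = 590.5 / tex_warp
Step 1: Ne = 590.5 / 34 = 17.368
Step 2: sqrt(Ne) = sqrt(17.368) = 4.1675
Step 3: K1 = 76 / 4.1675 = 18.2

18.2


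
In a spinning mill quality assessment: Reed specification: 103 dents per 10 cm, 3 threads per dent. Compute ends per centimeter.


Formula: EPC = (dents per 10 cm * ends per dent) / 10
Step 1: Total ends per 10 cm = 103 * 3 = 309
Step 2: EPC = 309 / 10 = 30.9 ends/cm

30.9 ends/cm


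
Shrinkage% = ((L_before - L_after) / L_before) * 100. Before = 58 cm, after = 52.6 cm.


Formula: Shrinkage% = ((L_before - L_after) / L_before) * 100
Step 1: Shrinkage = 58 - 52.6 = 5.4 cm
Step 2: Shrinkage% = (5.4 / 58) * 100
Step 3: Shrinkage% = 0.093103 * 100 = 9.3103% ≈ 9.3%

9.3%


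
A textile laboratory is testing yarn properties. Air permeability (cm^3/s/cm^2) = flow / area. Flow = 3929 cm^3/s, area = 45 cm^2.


Formula: Air Permeability = Airflow / Test Area
AP = 3929 cm^3/s / 45 cm^2
AP = 87.3 cm^3/s/cm^2

87.3 cm^3/s/cm^2


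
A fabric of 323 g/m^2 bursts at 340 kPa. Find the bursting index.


Formula: Bursting Index = Bursting Strength / Fabric GSM
BI = 340 kPa / 323 g/m^2
BI = 1.053 kPa/(g/m^2)

1.053 kPa/(g/m^2)


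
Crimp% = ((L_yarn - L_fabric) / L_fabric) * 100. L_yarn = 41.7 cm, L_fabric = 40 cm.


Formula: Crimp% = ((L_yarn - L_fabric) / L_fabric) * 100
Step 1: Extension = 41.7 - 40 = 1.7 cm
Step 2: Crimp% = (1.7 / 40) * 100
Step 3: Crimp% = 0.0425 * 100 = 4.25% ≈ 4.3%

4.3%


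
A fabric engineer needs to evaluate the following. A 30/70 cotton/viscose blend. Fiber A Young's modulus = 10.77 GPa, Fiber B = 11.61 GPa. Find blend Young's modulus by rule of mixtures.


Formula: Blend property = (fraction_A * property_A) + (fraction_B * property_B)
Step 1: Contribution A = 30/100 * 10.77 GPa = 3.231 GPa
Step 2: Contribution B = 70/100 * 11.61 GPa = 8.127 GPa
Step 3: Blend Young's modulus = 3.231 + 8.127 = 11.358 GPa

11.358 GPa


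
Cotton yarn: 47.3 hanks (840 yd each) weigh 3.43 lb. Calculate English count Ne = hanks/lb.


Formula: Ne = hanks / mass_lb
Substituting: Ne = 47.3 / 3.43
Ne = 13.8

13.8 Ne


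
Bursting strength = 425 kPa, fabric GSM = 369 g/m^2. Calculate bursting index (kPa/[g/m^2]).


Formula: Bursting Index = Bursting Strength / Fabric GSM
BI = 425 kPa / 369 g/m^2
BI = 1.152 kPa/(g/m^2)

1.152 kPa/(g/m^2)


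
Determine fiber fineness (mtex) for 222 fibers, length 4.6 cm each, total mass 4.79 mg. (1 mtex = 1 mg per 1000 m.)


Formula: fineness (mtex) = mass (mg) / total length (km) = (mass_mg / total_length_m) * 1000
Step 1: Convert fiber length: 4.6 cm = 0.046 m
Step 2: Total fiber length = 222 * 0.046 = 10.212 m
Step 3: Linear density = 4.79 mg / 10.212 m = 0.4691 mg/m
Step 4: fineness = 0.4691 * 1000 = 469.1 mtex

469.1 mtex


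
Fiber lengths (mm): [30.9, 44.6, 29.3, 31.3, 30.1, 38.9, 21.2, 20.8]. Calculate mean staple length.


Formula: Mean = sum of lengths / count
Sum = 30.9 + 44.6 + 29.3 + 31.3 + 30.1 + 38.9 + 21.2 + 20.8
Sum = 247.1 mm
Mean = 247.1 / 8 = 30.89 mm

30.89 mm


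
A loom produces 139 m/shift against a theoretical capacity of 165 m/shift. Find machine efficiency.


Formula: Efficiency% = (Actual output / Theoretical output) * 100
Efficiency% = (139 / 165) * 100
Efficiency% = 0.842424 * 100 = 84.2424% ≈ 84.2%

84.2%


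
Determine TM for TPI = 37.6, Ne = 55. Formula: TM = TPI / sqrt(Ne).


Formula: TM = TPI / sqrt(Ne)
Step 1: sqrt(Ne) = sqrt(55) = 7.4162
Step 2: TM = 37.6 / 7.4162 = 5.07

5.07 TM


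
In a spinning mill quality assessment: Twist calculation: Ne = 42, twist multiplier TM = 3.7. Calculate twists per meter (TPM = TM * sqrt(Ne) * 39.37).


Formula: TPM = TM * sqrt(Ne) * 39.37
Step 1: sqrt(Ne) = sqrt(42) = 6.4807
Step 2: TM * sqrt(Ne) = 3.7 * 6.4807 = 23.9786
Step 3: TPM = 23.9786 * 39.37 = 944 twists/m

944 twists/m


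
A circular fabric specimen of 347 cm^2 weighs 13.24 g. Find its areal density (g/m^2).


Formula: GSM = mass_g / area_m2
Step 1: Convert area: 347 cm^2 = 347 / 10000 = 0.0347 m^2
Step 2: GSM = 13.24 g / 0.0347 m^2 = 381.6 g/m^2

381.6 g/m^2


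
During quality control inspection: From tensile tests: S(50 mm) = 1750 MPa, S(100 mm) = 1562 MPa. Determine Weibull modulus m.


Formula: m = ln(L1/L2) / ln(S2/S1)
Step 1: ln(L1/L2) = ln(50/100) = -0.69315
Step 2: S2/S1 = 1562/1750 = 0.89257
Step 3: ln(S2/S1) = ln(0.89257) = -0.11365
Step 4: m = -0.69315 / -0.11365 = 6.10

6.10 (Weibull m)


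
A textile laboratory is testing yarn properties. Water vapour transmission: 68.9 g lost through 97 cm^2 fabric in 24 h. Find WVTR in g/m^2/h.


Formula: WVTR = mass_loss / (area * time)
Step 1: Convert area: 97 cm^2 = 0.0097 m^2
Step 2: WVTR = 68.9 g / (0.0097 m^2 * 24 h)
Step 3: WVTR = 68.9 / 0.2328 = 296.0 g/m^2/h

296.0 g/m^2/h


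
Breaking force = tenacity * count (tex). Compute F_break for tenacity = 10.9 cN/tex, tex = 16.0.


Formula: Breaking force = Tenacity * Linear density
F = 10.9 cN/tex * 16.0 tex
F = 174.40 cN

174.40 cN


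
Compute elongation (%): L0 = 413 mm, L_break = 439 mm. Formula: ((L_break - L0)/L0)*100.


Formula: Elongation (%) = ((L_break - L0) / L0) * 100
Step 1: Extension = 439 - 413 = 26 mm
Step 2: Elongation = (26 / 413) * 100
Step 3: Elongation = 0.062954 * 100 = 6.2954% ≈ 6.3%

6.3%


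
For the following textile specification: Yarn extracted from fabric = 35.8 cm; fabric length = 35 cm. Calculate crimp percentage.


Formula: Crimp% = ((L_yarn - L_fabric) / L_fabric) * 100
Step 1: Extension = 35.8 - 35 = 0.8 cm
Step 2: Crimp% = (0.8 / 35) * 100
Step 3: Crimp% = 0.022857 * 100 = 2.2857% ≈ 2.3%

2.3%


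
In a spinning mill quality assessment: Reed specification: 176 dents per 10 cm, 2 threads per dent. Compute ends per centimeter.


Formula: EPC = (dents per 10 cm * ends per dent) / 10
Step 1: Total ends per 10 cm = 176 * 2 = 352
Step 2: EPC = 352 / 10 = 35.2 ends/cm

35.2 ends/cm


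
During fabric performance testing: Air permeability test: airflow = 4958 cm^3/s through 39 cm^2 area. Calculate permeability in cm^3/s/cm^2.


Formula: Air Permeability = Airflow / Test Area
AP = 4958 cm^3/s / 39 cm^2
AP = 127.1 cm^3/s/cm^2

127.1 cm^3/s/cm^2


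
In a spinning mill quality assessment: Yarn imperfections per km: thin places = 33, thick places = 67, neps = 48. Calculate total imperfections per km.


Formula: Total = thin places + thick places + neps
Total = 33 + 67 + 48
Total = 148 imperfections/km

148 imperfections/km


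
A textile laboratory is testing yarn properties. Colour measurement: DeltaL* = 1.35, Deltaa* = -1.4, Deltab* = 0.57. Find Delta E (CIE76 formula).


Formula: Delta E = sqrt(dL*^2 + da*^2 + db*^2)
Step 1: dL*^2 = 1.35^2 = 1.8225
Step 2: da*^2 = (-1.4)^2 = 1.96
Step 3: db*^2 = 0.57^2 = 0.3249
Step 4: Sum = 1.8225 + 1.96 + 0.3249 = 4.1074
Step 5: Delta E = sqrt(4.1074) = 2.03

2.03 Delta E


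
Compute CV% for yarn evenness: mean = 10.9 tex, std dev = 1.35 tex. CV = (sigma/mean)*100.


Formula: CV% = (standard deviation / mean) * 100
Step 1: Ratio = 1.35 / 10.9 = 0.123853
Step 2: CV% = 0.123853 * 100 = 12.3853% ≈ 12.4%

12.4%


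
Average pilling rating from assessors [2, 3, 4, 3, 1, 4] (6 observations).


Formula: Mean = sum / count
Sum = 2 + 3 + 4 + 3 + 1 + 4 = 17
Mean = 17 / 6 = 2.8

2.8


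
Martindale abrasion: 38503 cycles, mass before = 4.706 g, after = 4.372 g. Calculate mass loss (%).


Formula: Mass loss% = ((m_before - m_after) / m_before) * 100
Step 1: Mass loss = 4.706 - 4.372 = 0.334 g
Step 2: Ratio = 0.334 / 4.706 = 0.0709732
Step 3: Mass loss% = 0.0709732 * 100 = 7.09732% ≈ 7.10%

7.10%


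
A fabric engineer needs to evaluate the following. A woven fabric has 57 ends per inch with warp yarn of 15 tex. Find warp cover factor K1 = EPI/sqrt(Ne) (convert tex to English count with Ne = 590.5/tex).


Formula: K1 = EPI / sqrt(Ne), with Ne = 590.5 / tex_warp
Step 1: Ne = 590.5 / 15 = 39.367
Step 2: sqrt(Ne) = sqrt(39.367) = 6.2743
Step 3: K1 = 57 / 6.2743 = 9.1

9.1


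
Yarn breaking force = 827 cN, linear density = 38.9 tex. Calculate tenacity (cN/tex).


Formula: Tenacity = Breaking force / Linear density
Tenacity = 827 cN / 38.9 tex
Tenacity = 21.26 cN/tex

21.26 cN/tex


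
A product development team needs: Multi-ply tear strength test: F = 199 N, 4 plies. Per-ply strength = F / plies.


Formula: Per-ply strength = Total force / Number of plies
Per-ply = 199 N / 4
Per-ply = 49.75 N

49.75 N


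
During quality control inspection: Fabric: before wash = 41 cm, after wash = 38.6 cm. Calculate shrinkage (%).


Formula: Shrinkage% = ((L_before - L_after) / L_before) * 100
Step 1: Shrinkage = 41 - 38.6 = 2.4 cm
Step 2: Shrinkage% = (2.4 / 41) * 100
Step 3: Shrinkage% = 0.058537 * 100 = 5.8537% ≈ 5.9%

5.9%


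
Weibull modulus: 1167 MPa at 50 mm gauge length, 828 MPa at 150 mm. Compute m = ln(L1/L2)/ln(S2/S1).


Formula: m = ln(L1/L2) / ln(S2/S1)
Step 1: ln(L1/L2) = ln(50/150) = -1.09861
Step 2: S2/S1 = 828/1167 = 0.70951
Step 3: ln(S2/S1) = ln(0.70951) = -0.34318
Step 4: m = -1.09861 / -0.34318 = 3.20

3.20 (Weibull m)


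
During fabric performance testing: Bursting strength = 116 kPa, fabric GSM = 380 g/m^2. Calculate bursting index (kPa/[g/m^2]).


Formula: Bursting Index = Bursting Strength / Fabric GSM
BI = 116 kPa / 380 g/m^2
BI = 0.305 kPa/(g/m^2)

0.305 kPa/(g/m^2)


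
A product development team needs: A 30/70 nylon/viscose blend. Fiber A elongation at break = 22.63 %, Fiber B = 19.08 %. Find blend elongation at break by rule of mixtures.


Formula: Blend property = (fraction_A * property_A) + (fraction_B * property_B)
Step 1: Contribution A = 30/100 * 22.63 % = 6.789 %
Step 2: Contribution B = 70/100 * 19.08 % = 13.356 %
Step 3: Blend elongation at break = 6.789 + 13.356 = 20.145 %

20.145 %


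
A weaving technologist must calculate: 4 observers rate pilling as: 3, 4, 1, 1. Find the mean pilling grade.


Formula: Mean = sum / count
Sum = 3 + 4 + 1 + 1 = 9
Mean = 9 / 4 = 2.3

2.3


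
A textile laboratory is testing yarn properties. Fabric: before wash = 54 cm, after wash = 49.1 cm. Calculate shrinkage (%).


Formula: Shrinkage% = ((L_before - L_after) / L_before) * 100
Step 1: Shrinkage = 54 - 49.1 = 4.9 cm
Step 2: Shrinkage% = (4.9 / 54) * 100
Step 3: Shrinkage% = 0.090741 * 100 = 9.0741% ≈ 9.1%

9.1%


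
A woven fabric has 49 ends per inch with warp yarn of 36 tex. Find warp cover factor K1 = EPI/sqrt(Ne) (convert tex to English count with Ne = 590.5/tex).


Formula: K1 = EPI / sqrt(Ne), with Ne = 590.5 / tex_warp
Step 1: Ne = 590.5 / 36 = 16.403
Step 2: sqrt(Ne) = sqrt(16.403) = 4.0501
Step 3: K1 = 49 / 4.0501 = 12.1

12.1


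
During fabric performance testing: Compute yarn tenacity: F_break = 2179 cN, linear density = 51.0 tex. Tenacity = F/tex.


Formula: Tenacity = Breaking force / Linear density
Tenacity = 2179 cN / 51.0 tex
Tenacity = 42.73 cN/tex

42.73 cN/tex


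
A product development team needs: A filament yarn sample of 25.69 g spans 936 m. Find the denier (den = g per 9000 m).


Formula: den = (mass_g / length_m) * 9000
Substituting: den = (25.69 / 936) * 9000
Intermediate: 25.69 / 936 = 0.02744658 g/m
den = 0.02744658 * 9000 = 247.0 denier

247.0 denier


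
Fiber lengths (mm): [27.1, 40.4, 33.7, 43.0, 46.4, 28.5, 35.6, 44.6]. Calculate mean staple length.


Formula: Mean = sum of lengths / count
Sum = 27.1 + 40.4 + 33.7 + 43.0 + 46.4 + 28.5 + 35.6 + 44.6
Sum = 299.3 mm
Mean = 299.3 / 8 = 37.41 mm

37.41 mm


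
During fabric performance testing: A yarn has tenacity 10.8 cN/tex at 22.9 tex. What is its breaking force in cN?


Formula: Breaking force = Tenacity * Linear density
F = 10.8 cN/tex * 22.9 tex
F = 247.32 cN

247.32 cN


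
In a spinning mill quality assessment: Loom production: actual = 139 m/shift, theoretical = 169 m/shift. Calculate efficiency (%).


Formula: Efficiency% = (Actual output / Theoretical output) * 100
Efficiency% = (139 / 169) * 100
Efficiency% = 0.822485 * 100 = 82.2485% ≈ 82.2%

82.2%


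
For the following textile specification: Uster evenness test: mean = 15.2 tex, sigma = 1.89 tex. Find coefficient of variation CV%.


Formula: CV% = (standard deviation / mean) * 100
Step 1: Ratio = 1.89 / 15.2 = 0.124342
Step 2: CV% = 0.124342 * 100 = 12.4342% ≈ 12.4%

12.4%


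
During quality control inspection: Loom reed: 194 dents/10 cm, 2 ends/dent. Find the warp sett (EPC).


Formula: EPC = (dents per 10 cm * ends per dent) / 10
Step 1: Total ends per 10 cm = 194 * 2 = 388
Step 2: EPC = 388 / 10 = 38.8 ends/cm

38.8 ends/cm


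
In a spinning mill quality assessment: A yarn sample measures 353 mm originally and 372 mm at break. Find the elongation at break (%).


Formula: Elongation (%) = ((L_break - L0) / L0) * 100
Step 1: Extension = 372 - 353 = 19 mm
Step 2: Elongation = (19 / 353) * 100
Step 3: Elongation = 0.053824 * 100 = 5.3824% ≈ 5.4%

5.4%


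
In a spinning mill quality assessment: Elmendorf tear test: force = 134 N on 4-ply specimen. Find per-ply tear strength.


Formula: Per-ply strength = Total force / Number of plies
Per-ply = 134 N / 4
Per-ply = 33.5 N

33.5 N


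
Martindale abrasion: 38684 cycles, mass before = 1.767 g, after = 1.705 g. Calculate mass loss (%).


Formula: Mass loss% = ((m_before - m_after) / m_before) * 100
Step 1: Mass loss = 1.767 - 1.705 = 0.062 g
Step 2: Ratio = 0.062 / 1.767 = 0.0350877
Step 3: Mass loss% = 0.0350877 * 100 = 3.50877% ≈ 3.51%

3.51%


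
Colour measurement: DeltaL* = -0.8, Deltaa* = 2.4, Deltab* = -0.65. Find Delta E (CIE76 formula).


Formula: Delta E = sqrt(dL*^2 + da*^2 + db*^2)
Step 1: dL*^2 = (-0.8)^2 = 0.64
Step 2: da*^2 = 2.4^2 = 5.76
Step 3: db*^2 = (-0.65)^2 = 0.4225
Step 4: Sum = 0.64 + 5.76 + 0.4225 = 6.8225
Step 5: Delta E = sqrt(6.8225) = 2.61

2.61 Delta E


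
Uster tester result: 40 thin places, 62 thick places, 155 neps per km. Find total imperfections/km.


Formula: Total = thin places + thick places + neps
Total = 40 + 62 + 155
Total = 257 imperfections/km

257 imperfections/km


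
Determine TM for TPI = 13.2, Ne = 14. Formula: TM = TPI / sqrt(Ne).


Formula: TM = TPI / sqrt(Ne)
Step 1: sqrt(Ne) = sqrt(14) = 3.7417
Step 2: TM = 13.2 / 3.7417 = 3.53

3.53 TM


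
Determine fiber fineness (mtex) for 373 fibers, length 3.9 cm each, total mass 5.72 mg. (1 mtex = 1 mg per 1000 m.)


Formula: fineness (mtex) = mass (mg) / total length (km) = (mass_mg / total_length_m) * 1000
Step 1: Convert fiber length: 3.9 cm = 0.039 m
Step 2: Total fiber length = 373 * 0.039 = 14.547 m
Step 3: Linear density = 5.72 mg / 14.547 m = 0.3932 mg/m
Step 4: fineness = 0.3932 * 1000 = 393.2 mtex

393.2 mtex


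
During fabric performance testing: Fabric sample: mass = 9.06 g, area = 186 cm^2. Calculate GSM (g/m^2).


Formula: GSM = mass_g / area_m2
Step 1: Convert area: 186 cm^2 = 186 / 10000 = 0.0186 m^2
Step 2: GSM = 9.06 g / 0.0186 m^2 = 487.1 g/m^2

487.1 g/m^2


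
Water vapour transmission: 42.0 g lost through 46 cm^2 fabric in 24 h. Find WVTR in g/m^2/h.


Formula: WVTR = mass_loss / (area * time)
Step 1: Convert area: 46 cm^2 = 0.0046 m^2
Step 2: WVTR = 42.0 g / (0.0046 m^2 * 24 h)
Step 3: WVTR = 42.0 / 0.1104 = 380.4 g/m^2/h

380.4 g/m^2/h


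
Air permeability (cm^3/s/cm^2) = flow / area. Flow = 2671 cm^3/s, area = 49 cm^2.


Formula: Air Permeability = Airflow / Test Area
AP = 2671 cm^3/s / 49 cm^2
AP = 54.5 cm^3/s/cm^2

54.5 cm^3/s/cm^2


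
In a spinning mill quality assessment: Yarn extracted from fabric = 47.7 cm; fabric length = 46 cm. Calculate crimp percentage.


Formula: Crimp% = ((L_yarn - L_fabric) / L_fabric) * 100
Step 1: Extension = 47.7 - 46 = 1.7 cm
Step 2: Crimp% = (1.7 / 46) * 100
Step 3: Crimp% = 0.036957 * 100 = 3.6957% ≈ 3.7%

3.7%


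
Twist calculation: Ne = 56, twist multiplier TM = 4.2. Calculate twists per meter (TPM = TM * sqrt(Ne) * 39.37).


Formula: TPM = TM * sqrt(Ne) * 39.37
Step 1: sqrt(Ne) = sqrt(56) = 7.4833
Step 2: TM * sqrt(Ne) = 4.2 * 7.4833 = 31.4299
Step 3: TPM = 31.4299 * 39.37 = 1237 twists/m

1237 twists/m


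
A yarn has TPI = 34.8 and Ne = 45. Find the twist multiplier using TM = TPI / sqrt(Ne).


Formula: TM = TPI / sqrt(Ne)
Step 1: sqrt(Ne) = sqrt(45) = 6.7082
Step 2: TM = 34.8 / 6.7082 = 5.19

5.19 TM


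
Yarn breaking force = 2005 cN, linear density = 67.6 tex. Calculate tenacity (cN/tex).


Formula: Tenacity = Breaking force / Linear density
Tenacity = 2005 cN / 67.6 tex
Tenacity = 29.66 cN/tex

29.66 cN/tex


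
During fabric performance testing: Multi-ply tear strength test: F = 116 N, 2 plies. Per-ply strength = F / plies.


Formula: Per-ply strength = Total force / Number of plies
Per-ply = 116 N / 2
Per-ply = 58 N

58 N


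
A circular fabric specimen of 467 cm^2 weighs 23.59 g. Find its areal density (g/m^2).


Formula: GSM = mass_g / area_m2
Step 1: Convert area: 467 cm^2 = 467 / 10000 = 0.0467 m^2
Step 2: GSM = 23.59 g / 0.0467 m^2 = 505.1 g/m^2

505.1 g/m^2


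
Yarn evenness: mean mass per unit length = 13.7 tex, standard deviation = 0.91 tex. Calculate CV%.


Formula: CV% = (standard deviation / mean) * 100
Step 1: Ratio = 0.91 / 13.7 = 0.066423
Step 2: CV% = 0.066423 * 100 = 6.6423% ≈ 6.6%

6.6%


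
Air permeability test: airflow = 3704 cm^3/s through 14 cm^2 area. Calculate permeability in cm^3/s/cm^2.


Formula: Air Permeability = Airflow / Test Area
AP = 3704 cm^3/s / 14 cm^2
AP = 264.6 cm^3/s/cm^2

264.6 cm^3/s/cm^2


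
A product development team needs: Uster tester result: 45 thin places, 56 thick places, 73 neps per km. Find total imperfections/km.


Formula: Total = thin places + thick places + neps
Total = 45 + 56 + 73
Total = 174 imperfections/km

174 imperfections/km


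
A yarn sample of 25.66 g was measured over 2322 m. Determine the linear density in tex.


Formula: Tex = (mass_g / length_m) * 1000
Substituting: Tex = (25.66 / 2322) * 1000
Intermediate: 25.66 / 2322 = 0.01105082 g/m
Tex = 0.01105082 * 1000 = 11.05 tex

11.05 tex


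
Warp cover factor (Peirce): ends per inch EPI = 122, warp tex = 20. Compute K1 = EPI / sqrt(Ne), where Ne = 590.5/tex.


Formula: K1 = EPI / sqrt(Ne), with Ne = 590.5 / tex_warp
Step 1: Ne = 590.5 / 20 = 29.525
Step 2: sqrt(Ne) = sqrt(29.525) = 5.4337
Step 3: K1 = 122 / 5.4337 = 22.5

22.5


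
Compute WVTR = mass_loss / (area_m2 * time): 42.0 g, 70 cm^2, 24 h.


Formula: WVTR = mass_loss / (area * time)
Step 1: Convert area: 70 cm^2 = 0.007 m^2
Step 2: WVTR = 42.0 g / (0.007 m^2 * 24 h)
Step 3: WVTR = 42.0 / 0.168 = 250.0 g/m^2/h

250.0 g/m^2/h


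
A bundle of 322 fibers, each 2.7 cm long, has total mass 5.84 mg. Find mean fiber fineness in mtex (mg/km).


Formula: fineness (mtex) = mass (mg) / total length (km) = (mass_mg / total_length_m) * 1000
Step 1: Convert fiber length: 2.7 cm = 0.027 m
Step 2: Total fiber length = 322 * 0.027 = 8.694 m
Step 3: Linear density = 5.84 mg / 8.694 m = 0.6717 mg/m
Step 4: fineness = 0.6717 * 1000 = 671.7 mtex

671.7 mtex


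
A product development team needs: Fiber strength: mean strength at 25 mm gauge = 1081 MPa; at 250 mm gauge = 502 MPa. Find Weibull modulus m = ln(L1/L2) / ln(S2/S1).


Formula: m = ln(L1/L2) / ln(S2/S1)
Step 1: ln(L1/L2) = ln(25/250) = -2.30259
Step 2: S2/S1 = 502/1081 = 0.46438
Step 3: ln(S2/S1) = ln(0.46438) = -0.76705
Step 4: m = -2.30259 / -0.76705 = 3.00

3.00 (Weibull m)


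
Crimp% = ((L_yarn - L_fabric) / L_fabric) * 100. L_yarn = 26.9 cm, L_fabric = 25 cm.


Formula: Crimp% = ((L_yarn - L_fabric) / L_fabric) * 100
Step 1: Extension = 26.9 - 25 = 1.9 cm
Step 2: Crimp% = (1.9 / 25) * 100
Step 3: Crimp% = 0.076 * 100 = 7.6%

7.6%


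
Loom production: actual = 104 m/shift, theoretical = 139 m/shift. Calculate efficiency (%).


Formula: Efficiency% = (Actual output / Theoretical output) * 100
Efficiency% = (104 / 139) * 100
Efficiency% = 0.748201 * 100 = 74.8201% ≈ 74.8%

74.8%


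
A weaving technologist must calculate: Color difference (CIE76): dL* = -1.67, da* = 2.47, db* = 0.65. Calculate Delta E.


Formula: Delta E = sqrt(dL*^2 + da*^2 + db*^2)
Step 1: dL*^2 = (-1.67)^2 = 2.7889
Step 2: da*^2 = 2.47^2 = 6.1009
Step 3: db*^2 = 0.65^2 = 0.4225
Step 4: Sum = 2.7889 + 6.1009 + 0.4225 = 9.3123
Step 5: Delta E = sqrt(9.3123) = 3.05

3.05 Delta E


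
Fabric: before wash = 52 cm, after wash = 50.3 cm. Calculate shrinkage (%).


Formula: Shrinkage% = ((L_before - L_after) / L_before) * 100
Step 1: Shrinkage = 52 - 50.3 = 1.7 cm
Step 2: Shrinkage% = (1.7 / 52) * 100
Step 3: Shrinkage% = 0.032692 * 100 = 3.2692% ≈ 3.3%

3.3%


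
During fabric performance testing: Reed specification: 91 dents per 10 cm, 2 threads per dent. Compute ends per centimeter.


Formula: EPC = (dents per 10 cm * ends per dent) / 10
Step 1: Total ends per 10 cm = 91 * 2 = 182
Step 2: EPC = 182 / 10 = 18.2 ends/cm

18.2 ends/cm


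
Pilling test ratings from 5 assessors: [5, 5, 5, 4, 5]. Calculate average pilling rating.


Formula: Mean = sum / count
Sum = 5 + 5 + 5 + 4 + 5 = 24
Mean = 24 / 5 = 4.8

4.8


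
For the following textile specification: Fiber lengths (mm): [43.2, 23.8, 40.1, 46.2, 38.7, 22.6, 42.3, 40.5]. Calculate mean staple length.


Formula: Mean = sum of lengths / count
Sum = 43.2 + 23.8 + 40.1 + 46.2 + 38.7 + 22.6 + 42.3 + 40.5
Sum = 297.4 mm
Mean = 297.4 / 8 = 37.18 mm

37.18 mm


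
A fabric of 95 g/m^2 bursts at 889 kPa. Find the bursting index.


Formula: Bursting Index = Bursting Strength / Fabric GSM
BI = 889 kPa / 95 g/m^2
BI = 9.358 kPa/(g/m^2)

9.358 kPa/(g/m^2)


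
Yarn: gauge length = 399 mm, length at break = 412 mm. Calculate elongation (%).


Formula: Elongation (%) = ((L_break - L0) / L0) * 100
Step 1: Extension = 412 - 399 = 13 mm
Step 2: Elongation = (13 / 399) * 100
Step 3: Elongation = 0.032581 * 100 = 3.2581% ≈ 3.3%

3.3%


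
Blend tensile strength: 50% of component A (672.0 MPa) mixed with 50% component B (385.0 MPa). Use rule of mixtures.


Formula: Blend property = (fraction_A * property_A) + (fraction_B * property_B)
Step 1: Contribution A = 50/100 * 672.0 MPa = 336.0 MPa
Step 2: Contribution B = 50/100 * 385.0 MPa = 192.5 MPa
Step 3: Blend tensile strength = 336.0 + 192.5 = 528.5 MPa

528.5 MPa


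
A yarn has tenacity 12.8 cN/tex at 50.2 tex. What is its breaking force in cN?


Formula: Breaking force = Tenacity * Linear density
F = 12.8 cN/tex * 50.2 tex
F = 642.56 cN

642.56 cN


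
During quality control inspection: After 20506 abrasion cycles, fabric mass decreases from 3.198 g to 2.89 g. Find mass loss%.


Formula: Mass loss% = ((m_before - m_after) / m_before) * 100
Step 1: Mass loss = 3.198 - 2.89 = 0.308 g
Step 2: Ratio = 0.308 / 3.198 = 0.0963102
Step 3: Mass loss% = 0.0963102 * 100 = 9.63102% ≈ 9.63%

9.63%


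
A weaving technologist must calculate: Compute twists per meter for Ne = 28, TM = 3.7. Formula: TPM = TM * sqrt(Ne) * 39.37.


Formula: TPM = TM * sqrt(Ne) * 39.37
Step 1: sqrt(Ne) = sqrt(28) = 5.2915
Step 2: TM * sqrt(Ne) = 3.7 * 5.2915 = 19.5786
Step 3: TPM = 19.5786 * 39.37 = 771 twists/m

771 twists/m


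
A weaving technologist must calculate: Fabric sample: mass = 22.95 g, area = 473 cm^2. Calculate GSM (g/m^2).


Formula: GSM = mass_g / area_m2
Step 1: Convert area: 473 cm^2 = 473 / 10000 = 0.0473 m^2
Step 2: GSM = 22.95 g / 0.0473 m^2 = 485.2 g/m^2

485.2 g/m^2


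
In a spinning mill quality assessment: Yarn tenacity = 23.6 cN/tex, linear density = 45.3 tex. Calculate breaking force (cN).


Formula: Breaking force = Tenacity * Linear density
F = 23.6 cN/tex * 45.3 tex
F = 1069.08 cN

1069.08 cN


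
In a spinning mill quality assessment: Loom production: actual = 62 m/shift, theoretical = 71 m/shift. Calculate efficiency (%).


Formula: Efficiency% = (Actual output / Theoretical output) * 100
Efficiency% = (62 / 71) * 100
Efficiency% = 0.873239 * 100 = 87.3239% ≈ 87.3%

87.3%


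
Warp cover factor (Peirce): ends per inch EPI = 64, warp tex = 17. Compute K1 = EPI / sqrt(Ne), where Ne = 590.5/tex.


Formula: K1 = EPI / sqrt(Ne), with Ne = 590.5 / tex_warp
Step 1: Ne = 590.5 / 17 = 34.735
Step 2: sqrt(Ne) = sqrt(34.735) = 5.8936
Step 3: K1 = 64 / 5.8936 = 10.9

10.9


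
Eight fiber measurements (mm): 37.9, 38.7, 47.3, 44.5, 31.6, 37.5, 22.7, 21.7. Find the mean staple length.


Formula: Mean = sum of lengths / count
Sum = 37.9 + 38.7 + 47.3 + 44.5 + 31.6 + 37.5 + 22.7 + 21.7
Sum = 281.9 mm
Mean = 281.9 / 8 = 35.24 mm

35.24 mm


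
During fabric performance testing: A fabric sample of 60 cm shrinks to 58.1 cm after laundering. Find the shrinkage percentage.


Formula: Shrinkage% = ((L_before - L_after) / L_before) * 100
Step 1: Shrinkage = 60 - 58.1 = 1.9 cm
Step 2: Shrinkage% = (1.9 / 60) * 100
Step 3: Shrinkage% = 0.031667 * 100 = 3.1667% ≈ 3.2%

3.2%


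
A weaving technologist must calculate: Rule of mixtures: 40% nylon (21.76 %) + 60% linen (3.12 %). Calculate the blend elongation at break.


Formula: Blend property = (fraction_A * property_A) + (fraction_B * property_B)
Step 1: Contribution A = 40/100 * 21.76 % = 8.704 %
Step 2: Contribution B = 60/100 * 3.12 % = 1.872 %
Step 3: Blend elongation at break = 8.704 + 1.872 = 10.576 %

10.576 %


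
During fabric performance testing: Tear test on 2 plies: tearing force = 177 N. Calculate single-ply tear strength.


Formula: Per-ply strength = Total force / Number of plies
Per-ply = 177 N / 2
Per-ply = 88.5 N

88.5 N


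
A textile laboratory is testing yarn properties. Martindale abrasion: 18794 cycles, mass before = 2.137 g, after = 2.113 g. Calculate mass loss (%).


Formula: Mass loss% = ((m_before - m_after) / m_before) * 100
Step 1: Mass loss = 2.137 - 2.113 = 0.024 g
Step 2: Ratio = 0.024 / 2.137 = 0.0112307
Step 3: Mass loss% = 0.0112307 * 100 = 1.12307% ≈ 1.12%

1.12%


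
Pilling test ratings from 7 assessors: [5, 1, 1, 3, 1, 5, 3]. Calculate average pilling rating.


Formula: Mean = sum / count
Sum = 5 + 1 + 1 + 3 + 1 + 5 + 3 = 19
Mean = 19 / 7 = 2.7

2.7


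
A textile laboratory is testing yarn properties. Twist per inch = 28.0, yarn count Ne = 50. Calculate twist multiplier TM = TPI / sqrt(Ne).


Formula: TM = TPI / sqrt(Ne)
Step 1: sqrt(Ne) = sqrt(50) = 7.0711
Step 2: TM = 28.0 / 7.0711 = 3.96

3.96 TM


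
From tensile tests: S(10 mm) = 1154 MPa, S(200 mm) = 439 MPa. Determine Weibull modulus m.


Formula: m = ln(L1/L2) / ln(S2/S1)
Step 1: ln(L1/L2) = ln(10/200) = -2.99573
Step 2: S2/S1 = 439/1154 = 0.38042
Step 3: ln(S2/S1) = ln(0.38042) = -0.96648
Step 4: m = -2.99573 / -0.96648 = 3.10

3.10 (Weibull m)


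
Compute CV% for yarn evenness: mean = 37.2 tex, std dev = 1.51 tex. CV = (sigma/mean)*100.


Formula: CV% = (standard deviation / mean) * 100
Step 1: Ratio = 1.51 / 37.2 = 0.040591
Step 2: CV% = 0.040591 * 100 = 4.0591% ≈ 4.1%

4.1%


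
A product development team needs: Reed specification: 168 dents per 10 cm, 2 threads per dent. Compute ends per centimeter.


Formula: EPC = (dents per 10 cm * ends per dent) / 10
Step 1: Total ends per 10 cm = 168 * 2 = 336
Step 2: EPC = 336 / 10 = 33.6 ends/cm

33.6 ends/cm


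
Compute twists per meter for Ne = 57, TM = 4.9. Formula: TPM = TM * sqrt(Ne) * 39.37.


Formula: TPM = TM * sqrt(Ne) * 39.37
Step 1: sqrt(Ne) = sqrt(57) = 7.5498
Step 2: TM * sqrt(Ne) = 4.9 * 7.5498 = 36.994
Step 3: TPM = 36.994 * 39.37 = 1456 twists/m

1456 twists/m


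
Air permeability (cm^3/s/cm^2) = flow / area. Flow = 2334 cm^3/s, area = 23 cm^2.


Formula: Air Permeability = Airflow / Test Area
AP = 2334 cm^3/s / 23 cm^2
AP = 101.5 cm^3/s/cm^2

101.5 cm^3/s/cm^2


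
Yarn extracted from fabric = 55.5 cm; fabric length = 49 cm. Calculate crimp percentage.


Formula: Crimp% = ((L_yarn - L_fabric) / L_fabric) * 100
Step 1: Extension = 55.5 - 49 = 6.5 cm
Step 2: Crimp% = (6.5 / 49) * 100
Step 3: Crimp% = 0.132653 * 100 = 13.2653% ≈ 13.3%

13.3%


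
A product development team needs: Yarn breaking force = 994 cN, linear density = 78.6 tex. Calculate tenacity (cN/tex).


Formula: Tenacity = Breaking force / Linear density
Tenacity = 994 cN / 78.6 tex
Tenacity = 12.65 cN/tex

12.65 cN/tex


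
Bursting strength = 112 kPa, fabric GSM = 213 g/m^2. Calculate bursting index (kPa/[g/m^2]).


Formula: Bursting Index = Bursting Strength / Fabric GSM
BI = 112 kPa / 213 g/m^2
BI = 0.526 kPa/(g/m^2)

0.526 kPa/(g/m^2)


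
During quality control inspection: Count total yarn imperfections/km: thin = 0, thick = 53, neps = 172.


Formula: Total = thin places + thick places + neps
Total = 0 + 53 + 172
Total = 225 imperfections/km

225 imperfections/km


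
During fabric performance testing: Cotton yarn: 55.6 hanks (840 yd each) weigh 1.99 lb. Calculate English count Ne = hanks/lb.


Formula: Ne = hanks / mass_lb
Substituting: Ne = 55.6 / 1.99
Ne = 27.9

27.9 Ne


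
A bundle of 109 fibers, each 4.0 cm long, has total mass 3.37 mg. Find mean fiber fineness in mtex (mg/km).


Formula: fineness (mtex) = mass (mg) / total length (km) = (mass_mg / total_length_m) * 1000
Step 1: Convert fiber length: 4.0 cm = 0.04 m
Step 2: Total fiber length = 109 * 0.04 = 4.36 m
Step 3: Linear density = 3.37 mg / 4.36 m = 0.7729 mg/m
Step 4: fineness = 0.7729 * 1000 = 772.9 mtex

772.9 mtex


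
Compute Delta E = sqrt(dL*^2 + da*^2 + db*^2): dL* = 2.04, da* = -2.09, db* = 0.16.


Formula: Delta E = sqrt(dL*^2 + da*^2 + db*^2)
Step 1: dL*^2 = 2.04^2 = 4.1616
Step 2: da*^2 = (-2.09)^2 = 4.3681
Step 3: db*^2 = 0.16^2 = 0.0256
Step 4: Sum = 4.1616 + 4.3681 + 0.0256 = 8.5553
Step 5: Delta E = sqrt(8.5553) = 2.92

2.92 Delta E


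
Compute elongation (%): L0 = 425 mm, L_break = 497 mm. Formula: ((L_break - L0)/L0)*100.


Formula: Elongation (%) = ((L_break - L0) / L0) * 100
Step 1: Extension = 497 - 425 = 72 mm
Step 2: Elongation = (72 / 425) * 100
Step 3: Elongation = 0.169412 * 100 = 16.9412% ≈ 16.9%

16.9%


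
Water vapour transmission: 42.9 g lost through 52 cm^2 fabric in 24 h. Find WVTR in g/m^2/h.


Formula: WVTR = mass_loss / (area * time)
Step 1: Convert area: 52 cm^2 = 0.0052 m^2
Step 2: WVTR = 42.9 g / (0.0052 m^2 * 24 h)
Step 3: WVTR = 42.9 / 0.1248 = 343.8 g/m^2/h

343.8 g/m^2/h


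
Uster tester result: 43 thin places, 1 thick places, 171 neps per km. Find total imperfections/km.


Formula: Total = thin places + thick places + neps
Total = 43 + 1 + 171
Total = 215 imperfections/km

215 imperfections/km


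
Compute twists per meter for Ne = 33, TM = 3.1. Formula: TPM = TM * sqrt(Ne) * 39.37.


Formula: TPM = TM * sqrt(Ne) * 39.37
Step 1: sqrt(Ne) = sqrt(33) = 5.7446
Step 2: TM * sqrt(Ne) = 3.1 * 5.7446 = 17.8083
Step 3: TPM = 17.8083 * 39.37 = 701 twists/m

701 twists/m


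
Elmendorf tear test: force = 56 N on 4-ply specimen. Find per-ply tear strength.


Formula: Per-ply strength = Total force / Number of plies
Per-ply = 56 N / 4
Per-ply = 14 N

14 N


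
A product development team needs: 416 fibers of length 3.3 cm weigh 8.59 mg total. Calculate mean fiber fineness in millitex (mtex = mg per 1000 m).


Formula: fineness (mtex) = mass (mg) / total length (km) = (mass_mg / total_length_m) * 1000
Step 1: Convert fiber length: 3.3 cm = 0.033 m
Step 2: Total fiber length = 416 * 0.033 = 13.728 m
Step 3: Linear density = 8.59 mg / 13.728 m = 0.6257 mg/m
Step 4: fineness = 0.6257 * 1000 = 625.7 mtex

625.7 mtex


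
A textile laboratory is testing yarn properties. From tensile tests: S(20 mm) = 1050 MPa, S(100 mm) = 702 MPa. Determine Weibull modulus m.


Formula: m = ln(L1/L2) / ln(S2/S1)
Step 1: ln(L1/L2) = ln(20/100) = -1.60944
Step 2: S2/S1 = 702/1050 = 0.66857
Step 3: ln(S2/S1) = ln(0.66857) = -0.40261
Step 4: m = -1.60944 / -0.40261 = 4.00

4.00 (Weibull m)


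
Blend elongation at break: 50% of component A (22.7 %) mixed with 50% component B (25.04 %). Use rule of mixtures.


Formula: Blend property = (fraction_A * property_A) + (fraction_B * property_B)
Step 1: Contribution A = 50/100 * 22.7 % = 11.35 %
Step 2: Contribution B = 50/100 * 25.04 % = 12.52 %
Step 3: Blend elongation at break = 11.35 + 12.52 = 23.87 %

23.87 %


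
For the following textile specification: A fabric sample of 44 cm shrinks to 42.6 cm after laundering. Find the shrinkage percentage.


Formula: Shrinkage% = ((L_before - L_after) / L_before) * 100
Step 1: Shrinkage = 44 - 42.6 = 1.4 cm
Step 2: Shrinkage% = (1.4 / 44) * 100
Step 3: Shrinkage% = 0.031818 * 100 = 3.1818% ≈ 3.2%

3.2%


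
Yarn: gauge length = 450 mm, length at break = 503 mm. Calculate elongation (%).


Formula: Elongation (%) = ((L_break - L0) / L0) * 100
Step 1: Extension = 503 - 450 = 53 mm
Step 2: Elongation = (53 / 450) * 100
Step 3: Elongation = 0.117778 * 100 = 11.7778% ≈ 11.8%

11.8%


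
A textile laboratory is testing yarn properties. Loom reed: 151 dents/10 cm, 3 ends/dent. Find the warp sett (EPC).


Formula: EPC = (dents per 10 cm * ends per dent) / 10
Step 1: Total ends per 10 cm = 151 * 3 = 453
Step 2: EPC = 453 / 10 = 45.3 ends/cm

45.3 ends/cm


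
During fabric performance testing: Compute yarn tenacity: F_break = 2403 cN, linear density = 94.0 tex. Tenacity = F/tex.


Formula: Tenacity = Breaking force / Linear density
Tenacity = 2403 cN / 94.0 tex
Tenacity = 25.56 cN/tex

25.56 cN/tex


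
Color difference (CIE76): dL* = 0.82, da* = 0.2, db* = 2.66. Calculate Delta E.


Formula: Delta E = sqrt(dL*^2 + da*^2 + db*^2)
Step 1: dL*^2 = 0.82^2 = 0.6724
Step 2: da*^2 = 0.2^2 = 0.04
Step 3: db*^2 = 2.66^2 = 7.0756
Step 4: Sum = 0.6724 + 0.04 + 7.0756 = 7.788
Step 5: Delta E = sqrt(7.788) = 2.79

2.79 Delta E


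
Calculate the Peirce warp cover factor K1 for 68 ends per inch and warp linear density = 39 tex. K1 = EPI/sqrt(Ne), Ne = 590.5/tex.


Formula: K1 = EPI / sqrt(Ne), with Ne = 590.5 / tex_warp
Step 1: Ne = 590.5 / 39 = 15.141
Step 2: sqrt(Ne) = sqrt(15.141) = 3.8911
Step 3: K1 = 68 / 3.8911 = 17.5

17.5


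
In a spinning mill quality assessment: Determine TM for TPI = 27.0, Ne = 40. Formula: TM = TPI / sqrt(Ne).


Formula: TM = TPI / sqrt(Ne)
Step 1: sqrt(Ne) = sqrt(40) = 6.3246
Step 2: TM = 27.0 / 6.3246 = 4.27

4.27 TM


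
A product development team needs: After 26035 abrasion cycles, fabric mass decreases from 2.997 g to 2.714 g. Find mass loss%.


Formula: Mass loss% = ((m_before - m_after) / m_before) * 100
Step 1: Mass loss = 2.997 - 2.714 = 0.283 g
Step 2: Ratio = 0.283 / 2.997 = 0.0944278
Step 3: Mass loss% = 0.0944278 * 100 = 9.44278% ≈ 9.44%

9.44%


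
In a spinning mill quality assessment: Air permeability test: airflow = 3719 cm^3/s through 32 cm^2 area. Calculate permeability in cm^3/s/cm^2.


Formula: Air Permeability = Airflow / Test Area
AP = 3719 cm^3/s / 32 cm^2
AP = 116.2 cm^3/s/cm^2

116.2 cm^3/s/cm^2


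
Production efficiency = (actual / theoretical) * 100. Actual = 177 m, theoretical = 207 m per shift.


Formula: Efficiency% = (Actual output / Theoretical output) * 100
Efficiency% = (177 / 207) * 100
Efficiency% = 0.855072 * 100 = 85.5072% ≈ 85.5%

85.5%


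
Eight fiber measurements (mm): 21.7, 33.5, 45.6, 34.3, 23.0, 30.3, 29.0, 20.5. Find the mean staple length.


Formula: Mean = sum of lengths / count
Sum = 21.7 + 33.5 + 45.6 + 34.3 + 23.0 + 30.3 + 29.0 + 20.5
Sum = 237.9 mm
Mean = 237.9 / 8 = 29.74 mm

29.74 mm


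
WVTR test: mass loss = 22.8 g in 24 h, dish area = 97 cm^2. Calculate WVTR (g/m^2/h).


Formula: WVTR = mass_loss / (area * time)
Step 1: Convert area: 97 cm^2 = 0.0097 m^2
Step 2: WVTR = 22.8 g / (0.0097 m^2 * 24 h)
Step 3: WVTR = 22.8 / 0.2328 = 97.9 g/m^2/h

97.9 g/m^2/h


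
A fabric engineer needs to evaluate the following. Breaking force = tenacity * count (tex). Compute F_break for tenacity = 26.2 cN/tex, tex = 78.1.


Formula: Breaking force = Tenacity * Linear density
F = 26.2 cN/tex * 78.1 tex
F = 2046.22 cN

2046.22 cN


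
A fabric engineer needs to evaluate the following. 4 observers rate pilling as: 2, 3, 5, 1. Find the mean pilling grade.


Formula: Mean = sum / count
Sum = 2 + 3 + 5 + 1 = 11
Mean = 11 / 4 = 2.8

2.8


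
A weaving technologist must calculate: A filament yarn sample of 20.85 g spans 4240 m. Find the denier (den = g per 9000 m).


Formula: den = (mass_g / length_m) * 9000
Substituting: den = (20.85 / 4240) * 9000
Intermediate: 20.85 / 4240 = 0.00491745 g/m
den = 0.00491745 * 9000 = 44.3 denier

44.3 denier


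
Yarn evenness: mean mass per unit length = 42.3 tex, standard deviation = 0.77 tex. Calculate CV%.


Formula: CV% = (standard deviation / mean) * 100
Step 1: Ratio = 0.77 / 42.3 = 0.018203
Step 2: CV% = 0.018203 * 100 = 1.8203% ≈ 1.8%

1.8%


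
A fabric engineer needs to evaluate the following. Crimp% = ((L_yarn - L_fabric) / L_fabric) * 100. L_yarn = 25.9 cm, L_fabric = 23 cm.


Formula: Crimp% = ((L_yarn - L_fabric) / L_fabric) * 100
Step 1: Extension = 25.9 - 23 = 2.9 cm
Step 2: Crimp% = (2.9 / 23) * 100
Step 3: Crimp% = 0.126087 * 100 = 12.6087% ≈ 12.6%

12.6%


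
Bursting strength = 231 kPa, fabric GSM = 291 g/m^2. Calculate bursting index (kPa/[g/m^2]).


Formula: Bursting Index = Bursting Strength / Fabric GSM
BI = 231 kPa / 291 g/m^2
BI = 0.794 kPa/(g/m^2)

0.794 kPa/(g/m^2)


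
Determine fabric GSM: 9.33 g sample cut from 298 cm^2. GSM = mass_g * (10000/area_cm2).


Formula: GSM = mass_g / area_m2
Step 1: Convert area: 298 cm^2 = 298 / 10000 = 0.0298 m^2
Step 2: GSM = 9.33 g / 0.0298 m^2 = 313.1 g/m^2

313.1 g/m^2


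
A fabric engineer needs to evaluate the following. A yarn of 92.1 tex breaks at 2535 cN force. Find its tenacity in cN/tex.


Formula: Tenacity = Breaking force / Linear density
Tenacity = 2535 cN / 92.1 tex
Tenacity = 27.52 cN/tex

27.52 cN/tex


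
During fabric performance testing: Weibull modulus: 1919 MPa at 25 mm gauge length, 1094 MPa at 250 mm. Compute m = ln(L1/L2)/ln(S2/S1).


Formula: m = ln(L1/L2) / ln(S2/S1)
Step 1: ln(L1/L2) = ln(25/250) = -2.30259
Step 2: S2/S1 = 1094/1919 = 0.57009
Step 3: ln(S2/S1) = ln(0.57009) = -0.56196
Step 4: m = -2.30259 / -0.56196 = 4.10

4.10 (Weibull m)


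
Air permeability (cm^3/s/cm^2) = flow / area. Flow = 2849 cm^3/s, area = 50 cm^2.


Formula: Air Permeability = Airflow / Test Area
AP = 2849 cm^3/s / 50 cm^2
AP = 57.0 cm^3/s/cm^2

57.0 cm^3/s/cm^2
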